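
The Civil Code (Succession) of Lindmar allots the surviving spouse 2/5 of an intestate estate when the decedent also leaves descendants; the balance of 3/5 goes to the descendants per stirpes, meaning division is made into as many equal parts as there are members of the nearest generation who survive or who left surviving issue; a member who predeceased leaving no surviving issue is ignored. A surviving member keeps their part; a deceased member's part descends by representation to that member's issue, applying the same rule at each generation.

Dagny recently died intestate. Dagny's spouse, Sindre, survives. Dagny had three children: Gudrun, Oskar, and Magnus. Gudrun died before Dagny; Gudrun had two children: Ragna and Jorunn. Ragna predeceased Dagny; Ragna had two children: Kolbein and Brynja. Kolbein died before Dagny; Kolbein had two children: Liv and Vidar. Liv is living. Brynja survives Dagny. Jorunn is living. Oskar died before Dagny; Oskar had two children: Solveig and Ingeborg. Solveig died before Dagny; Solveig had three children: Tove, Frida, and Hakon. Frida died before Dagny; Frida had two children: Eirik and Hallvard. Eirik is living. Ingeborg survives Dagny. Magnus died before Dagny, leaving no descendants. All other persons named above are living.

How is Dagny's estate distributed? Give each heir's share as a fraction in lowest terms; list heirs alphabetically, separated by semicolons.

Brynja 3/40; Eirik 1/40; Hakon 1/20; Hallvard 1/40; Ingeborg 3/20; Jorunn 3/20; Liv 3/80; Sindre 2/5; Tove 1/20; Vidar 3/80

Sindre, as surviving spouse, takes 2/5.
The remaining 3/5 passes to Dagny's descendants per stirpes.
Magnus left no surviving issue, so that branch lapses and is disregarded.
The 3/5 is divided into 2 equal shares of 3/10 among Gudrun, Oskar.
Gudrun predeceased; the 3/10 allotted to Gudrun's branch passes to Gudrun's issue by representation.
The 3/10 is divided into 2 equal shares of 3/20 among Ragna, Jorunn.
Ragna predeceased; the 3/20 allotted to Ragna's branch passes to Ragna's issue by representation.
The 3/20 is divided into 2 equal shares of 3/40 among Kolbein, Brynja.
Kolbein predeceased; the 3/40 allotted to Kolbein's branch passes to Kolbein's issue by representation.
The 3/40 is divided into 2 equal shares of 3/80 among Liv, Vidar.
Liv is living and takes 3/80.
Vidar is living and takes 3/80.
Brynja is living and takes 3/40.
Jorunn is living and takes 3/20.
Oskar predeceased; the 3/10 allotted to Oskar's branch passes to Oskar's issue by representation.
The 3/10 is divided into 2 equal shares of 3/20 among Solveig, Ingeborg.
Solveig predeceased; the 3/20 allotted to Solveig's branch passes to Solveig's issue by representation.
The 3/20 is divided into 3 equal shares of 1/20 among Tove, Frida, Hakon.
Tove is living and takes 1/20.
Frida predeceased; the 1/20 allotted to Frida's branch passes to Frida's issue by representation.
The 1/20 is divided into 2 equal shares of 1/40 among Eirik, Hallvard.
Eirik is living and takes 1/40.
Hallvard is living and takes 1/40.
Hakon is living and takes 1/20.
Ingeborg is living and takes 3/20.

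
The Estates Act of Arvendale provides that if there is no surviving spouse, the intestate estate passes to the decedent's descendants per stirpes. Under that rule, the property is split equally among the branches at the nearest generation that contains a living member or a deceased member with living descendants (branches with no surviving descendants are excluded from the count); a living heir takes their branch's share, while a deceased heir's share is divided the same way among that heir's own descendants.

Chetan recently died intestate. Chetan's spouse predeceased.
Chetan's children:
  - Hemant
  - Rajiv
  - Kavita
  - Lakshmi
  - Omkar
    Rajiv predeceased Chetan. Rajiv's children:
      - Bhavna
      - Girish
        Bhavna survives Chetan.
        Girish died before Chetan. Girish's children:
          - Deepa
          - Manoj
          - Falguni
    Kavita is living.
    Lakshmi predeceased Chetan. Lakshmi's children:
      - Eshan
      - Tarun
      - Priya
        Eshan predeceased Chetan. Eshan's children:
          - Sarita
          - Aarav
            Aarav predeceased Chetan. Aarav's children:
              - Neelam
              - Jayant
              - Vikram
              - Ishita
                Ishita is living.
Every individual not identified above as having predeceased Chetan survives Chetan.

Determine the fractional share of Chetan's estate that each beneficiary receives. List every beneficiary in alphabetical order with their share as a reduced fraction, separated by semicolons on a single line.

Bhavna 1/10; Deepa 1/30; Falguni 1/30; Hemant 1/5; Ishita 1/120; Jayant 1/120; Kavita 1/5; Manoj 1/30; Neelam 1/120; Omkar 1/5; Priya 1/15; Sarita 1/30; Tarun 1/15; Vikram 1/120

There is no surviving spouse, so the entire estate passes to Chetan's descendants per stirpes.
The estate is divided into 5 equal shares of 1/5 among Hemant, Rajiv, Kavita, Lakshmi, Omkar.
Hemant is living and takes 1/5.
Rajiv predeceased; the 1/5 allotted to Rajiv's branch passes to Rajiv's issue by representation.
The 1/5 is divided into 2 equal shares of 1/10 among Bhavna, Girish.
Bhavna is living and takes 1/10.
Girish predeceased; the 1/10 allotted to Girish's branch passes to Girish's issue by representation.
The 1/10 is divided into 3 equal shares of 1/30 among Deepa, Manoj, Falguni.
Deepa is living and takes 1/30.
Manoj is living and takes 1/30.
Falguni is living and takes 1/30.
Kavita is living and takes 1/5.
Lakshmi predeceased; the 1/5 allotted to Lakshmi's branch passes to Lakshmi's issue by representation.
The 1/5 is divided into 3 equal shares of 1/15 among Eshan, Tarun, Priya.
Eshan predeceased; the 1/15 allotted to Eshan's branch passes to Eshan's issue by representation.
The 1/15 is divided into 2 equal shares of 1/30 among Sarita, Aarav.
Sarita is living and takes 1/30.
Aarav predeceased; the 1/30 allotted to Aarav's branch passes to Aarav's issue by representation.
The 1/30 is divided into 4 equal shares of 1/120 among Neelam, Jayant, Vikram, Ishita.
Neelam is living and takes 1/120.
Jayant is living and takes 1/120.
Vikram is living and takes 1/120.
Ishita is living and takes 1/120.
Tarun is living and takes 1/15.
Priya is living and takes 1/15.
Omkar is living and takes 1/5.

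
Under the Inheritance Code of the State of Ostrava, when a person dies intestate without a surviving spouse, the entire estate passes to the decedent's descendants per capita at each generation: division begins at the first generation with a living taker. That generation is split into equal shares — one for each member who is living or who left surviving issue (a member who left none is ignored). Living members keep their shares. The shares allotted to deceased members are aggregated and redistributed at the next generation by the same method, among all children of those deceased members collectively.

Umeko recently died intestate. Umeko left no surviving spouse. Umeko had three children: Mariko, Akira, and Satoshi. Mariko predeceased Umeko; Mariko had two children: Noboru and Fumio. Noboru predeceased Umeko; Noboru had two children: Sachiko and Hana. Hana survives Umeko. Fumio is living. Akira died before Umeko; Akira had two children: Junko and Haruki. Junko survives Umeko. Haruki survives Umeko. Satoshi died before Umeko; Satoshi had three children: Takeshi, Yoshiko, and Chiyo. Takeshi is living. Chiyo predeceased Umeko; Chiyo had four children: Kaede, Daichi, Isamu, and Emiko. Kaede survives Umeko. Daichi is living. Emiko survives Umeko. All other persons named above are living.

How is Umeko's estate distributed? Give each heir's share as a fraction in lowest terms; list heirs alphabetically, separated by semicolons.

Daichi 1/21; Emiko 1/21; Fumio 1/7; Hana 1/21; Haruki 1/7; Isamu 1/21; Junko 1/7; Kaede 1/21; Sachiko 1/21; Takeshi 1/7; Yoshiko 1/7

There is no surviving spouse, so the entire estate passes to Umeko's descendants per capita at each generation.
No one at generation 1 (Mariko, Akira, Satoshi) is living; moving to the next generation.
At generation 2 (Noboru, Fumio, Junko, Haruki, Takeshi, Yoshiko, Chiyo) there are 7 shares of (1)/7 = 1/7 each.
Living: Fumio, Junko, Haruki, Takeshi, and Yoshiko — each takes 1/7.
Deceased: Noboru and Chiyo. Their combined 2/7 is pooled and carried to generation 3.
At generation 3 (Sachiko, Hana, Kaede, Daichi, Isamu, Emiko) there are 6 shares of (2/7)/6 = 1/21 each.
Living: Sachiko, Hana, Kaede, Daichi, Isamu, and Emiko — each takes 1/21.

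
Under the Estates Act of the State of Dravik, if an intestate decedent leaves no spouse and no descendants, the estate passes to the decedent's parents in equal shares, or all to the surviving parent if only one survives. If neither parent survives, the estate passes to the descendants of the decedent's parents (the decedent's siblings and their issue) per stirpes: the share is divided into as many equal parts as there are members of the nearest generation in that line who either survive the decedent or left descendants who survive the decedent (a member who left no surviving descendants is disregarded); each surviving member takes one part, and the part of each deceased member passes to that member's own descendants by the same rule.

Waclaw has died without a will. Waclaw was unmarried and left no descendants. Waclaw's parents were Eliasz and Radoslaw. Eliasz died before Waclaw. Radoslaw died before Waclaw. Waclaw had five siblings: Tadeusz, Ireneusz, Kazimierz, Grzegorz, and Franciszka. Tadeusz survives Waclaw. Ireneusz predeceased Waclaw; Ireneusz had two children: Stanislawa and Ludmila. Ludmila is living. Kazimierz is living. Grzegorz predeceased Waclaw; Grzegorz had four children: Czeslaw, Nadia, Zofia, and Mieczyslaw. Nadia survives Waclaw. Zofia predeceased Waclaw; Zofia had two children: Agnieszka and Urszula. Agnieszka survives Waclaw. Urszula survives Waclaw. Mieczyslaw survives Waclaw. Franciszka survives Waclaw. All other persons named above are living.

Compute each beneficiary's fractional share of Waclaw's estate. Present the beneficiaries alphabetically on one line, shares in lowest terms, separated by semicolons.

Neither parent survives and there are no descendants, so the estate passes to Waclaw's siblings and their issue per stirpes.
The estate is divided into 5 equal shares of 1/5 among Tadeusz, Ireneusz, Kazimierz, Grzegorz, Franciszka.
Tadeusz is living and takes 1/5.
Ireneusz predeceased; the 1/5 allotted to Ireneusz's branch passes to Ireneusz's issue by representation.
The 1/5 is divided into 2 equal shares of 1/10 among Stanislawa, Ludmila.
Stanislawa is living and takes 1/10.
Ludmila is living and takes 1/10.
Kazimierz is living and takes 1/5.
Grzegorz predeceased; the 1/5 allotted to Grzegorz's branch passes to Grzegorz's issue by representation.
The 1/5 is divided into 4 equal shares of 1/20 among Czeslaw, Nadia, Zofia, Mieczyslaw.
Czeslaw is living and takes 1/20.
Nadia is living and takes 1/20.
Zofia predeceased; the 1/20 allotted to Zofia's branch passes to Zofia's issue by representation.
The 1/20 is divided into 2 equal shares of 1/40 among Agnieszka, Urszula.
Agnieszka is living and takes 1/40.
Urszula is living and takes 1/40.
Mieczyslaw is living and takes 1/20.
Franciszka is living and takes 1/5.

Agnieszka 1/40; Czeslaw 1/20; Franciszka 1/5; Kazimierz 1/5; Ludmila 1/10; Mieczyslaw 1/20; Nadia 1/20; Stanislawa 1/10; Tadeusz 1/5; Urszula 1/40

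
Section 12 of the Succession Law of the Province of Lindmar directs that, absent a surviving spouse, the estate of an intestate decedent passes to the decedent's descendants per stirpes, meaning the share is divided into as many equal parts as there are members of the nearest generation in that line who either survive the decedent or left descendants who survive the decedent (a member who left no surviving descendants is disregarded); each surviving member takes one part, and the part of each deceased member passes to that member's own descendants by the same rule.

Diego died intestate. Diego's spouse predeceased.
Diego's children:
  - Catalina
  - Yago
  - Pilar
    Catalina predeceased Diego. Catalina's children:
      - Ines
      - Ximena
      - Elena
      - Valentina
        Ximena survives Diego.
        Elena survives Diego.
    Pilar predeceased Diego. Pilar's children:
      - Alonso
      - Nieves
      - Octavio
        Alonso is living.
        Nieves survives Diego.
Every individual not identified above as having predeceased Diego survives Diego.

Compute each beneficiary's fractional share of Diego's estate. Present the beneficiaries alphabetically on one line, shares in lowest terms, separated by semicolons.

There is no surviving spouse, so the entire estate passes to Diego's descendants per stirpes.
The estate is divided into 3 equal shares of 1/3 among Catalina, Yago, Pilar.
Catalina predeceased; the 1/3 allotted to Catalina's branch passes to Catalina's issue by representation.
The 1/3 is divided into 4 equal shares of 1/12 among Ines, Ximena, Elena, Valentina.
Ines is living and takes 1/12.
Ximena is living and takes 1/12.
Elena is living and takes 1/12.
Valentina is living and takes 1/12.
Yago is living and takes 1/3.
Pilar predeceased; the 1/3 allotted to Pilar's branch passes to Pilar's issue by representation.
The 1/3 is divided into 3 equal shares of 1/9 among Alonso, Nieves, Octavio.
Alonso is living and takes 1/9.
Nieves is living and takes 1/9.
Octavio is living and takes 1/9.

Alonso 1/9; Elena 1/12; Ines 1/12; Nieves 1/9; Octavio 1/9; Valentina 1/12; Ximena 1/12; Yago 1/3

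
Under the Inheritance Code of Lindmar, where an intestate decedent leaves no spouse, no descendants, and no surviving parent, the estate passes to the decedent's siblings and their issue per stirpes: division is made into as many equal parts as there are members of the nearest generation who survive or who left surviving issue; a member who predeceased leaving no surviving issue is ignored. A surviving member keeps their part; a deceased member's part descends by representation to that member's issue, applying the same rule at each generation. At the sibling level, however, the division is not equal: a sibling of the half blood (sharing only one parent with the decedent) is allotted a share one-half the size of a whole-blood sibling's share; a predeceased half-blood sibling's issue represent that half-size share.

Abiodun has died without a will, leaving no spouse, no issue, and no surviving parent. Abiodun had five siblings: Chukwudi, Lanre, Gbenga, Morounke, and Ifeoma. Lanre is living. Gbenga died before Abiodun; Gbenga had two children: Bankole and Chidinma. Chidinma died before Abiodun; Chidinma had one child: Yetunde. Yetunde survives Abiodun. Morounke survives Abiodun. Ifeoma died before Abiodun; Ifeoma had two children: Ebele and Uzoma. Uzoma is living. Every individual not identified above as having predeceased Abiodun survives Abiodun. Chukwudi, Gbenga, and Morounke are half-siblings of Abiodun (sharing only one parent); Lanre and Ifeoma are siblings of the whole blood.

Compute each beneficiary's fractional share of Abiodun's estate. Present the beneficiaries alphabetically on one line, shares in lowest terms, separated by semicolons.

Bankole 1/14; Chukwudi 1/7; Ebele 1/7; Lanre 2/7; Morounke 1/7; Uzoma 1/7; Yetunde 1/14

No spouse, descendants, or parent survives, so the estate passes to Abiodun's siblings per stirpes.
Half-blood siblings count for one-half the weight of whole-blood siblings at the initial division.
Dividing 1 in proportion to weights (total weight 7/2): Chukwudi (weight 1/2) → 1/7; Lanre (weight 1) → 2/7; Gbenga (weight 1/2) → 1/7; Morounke (weight 1/2) → 1/7; Ifeoma (weight 1) → 2/7.
Chukwudi is living and takes 1/7.
Lanre is living and takes 2/7.
Gbenga predeceased; the 1/7 allotted to Gbenga's branch passes to Gbenga's issue by representation.
The 1/7 is divided into 2 equal shares of 1/14 among Bankole, Chidinma.
Bankole is living and takes 1/14.
Chidinma predeceased; the 1/14 allotted to Chidinma's branch passes to Chidinma's issue by representation.
Yetunde is the sole taker at this level and receives the full 1/14.
Morounke is living and takes 1/7.
Ifeoma predeceased; the 2/7 allotted to Ifeoma's branch passes to Ifeoma's issue by representation.
The 2/7 is divided into 2 equal shares of 1/7 among Ebele, Uzoma.
Ebele is living and takes 1/7.
Uzoma is living and takes 1/7.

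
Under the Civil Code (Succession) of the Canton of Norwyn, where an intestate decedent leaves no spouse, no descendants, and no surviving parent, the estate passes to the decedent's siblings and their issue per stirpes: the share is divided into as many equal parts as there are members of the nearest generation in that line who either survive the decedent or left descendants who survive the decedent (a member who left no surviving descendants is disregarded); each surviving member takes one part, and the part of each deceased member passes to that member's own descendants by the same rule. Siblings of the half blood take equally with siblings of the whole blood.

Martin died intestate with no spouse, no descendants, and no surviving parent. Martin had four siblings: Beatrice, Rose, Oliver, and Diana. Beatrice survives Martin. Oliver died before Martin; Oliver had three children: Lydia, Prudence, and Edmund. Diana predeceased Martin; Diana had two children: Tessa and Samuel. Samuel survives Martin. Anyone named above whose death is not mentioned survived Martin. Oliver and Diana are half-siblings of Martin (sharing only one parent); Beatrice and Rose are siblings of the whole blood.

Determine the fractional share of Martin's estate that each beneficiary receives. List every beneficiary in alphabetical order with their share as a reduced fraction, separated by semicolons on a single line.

Beatrice 1/4; Edmund 1/12; Lydia 1/12; Prudence 1/12; Rose 1/4; Samuel 1/8; Tessa 1/8

No spouse, descendants, or parent survives, so the estate passes to Martin's siblings per stirpes.
Half-blood and whole-blood siblings take equally under the stated rule.
The estate is divided into 4 equal shares of 1/4 among Beatrice, Rose, Oliver, Diana.
Beatrice is living and takes 1/4.
Rose is living and takes 1/4.
Oliver predeceased; the 1/4 allotted to Oliver's branch passes to Oliver's issue by representation.
The 1/4 is divided into 3 equal shares of 1/12 among Lydia, Prudence, Edmund.
Lydia is living and takes 1/12.
Prudence is living and takes 1/12.
Edmund is living and takes 1/12.
Diana predeceased; the 1/4 allotted to Diana's branch passes to Diana's issue by representation.
The 1/4 is divided into 2 equal shares of 1/8 among Tessa, Samuel.
Tessa is living and takes 1/8.
Samuel is living and takes 1/8.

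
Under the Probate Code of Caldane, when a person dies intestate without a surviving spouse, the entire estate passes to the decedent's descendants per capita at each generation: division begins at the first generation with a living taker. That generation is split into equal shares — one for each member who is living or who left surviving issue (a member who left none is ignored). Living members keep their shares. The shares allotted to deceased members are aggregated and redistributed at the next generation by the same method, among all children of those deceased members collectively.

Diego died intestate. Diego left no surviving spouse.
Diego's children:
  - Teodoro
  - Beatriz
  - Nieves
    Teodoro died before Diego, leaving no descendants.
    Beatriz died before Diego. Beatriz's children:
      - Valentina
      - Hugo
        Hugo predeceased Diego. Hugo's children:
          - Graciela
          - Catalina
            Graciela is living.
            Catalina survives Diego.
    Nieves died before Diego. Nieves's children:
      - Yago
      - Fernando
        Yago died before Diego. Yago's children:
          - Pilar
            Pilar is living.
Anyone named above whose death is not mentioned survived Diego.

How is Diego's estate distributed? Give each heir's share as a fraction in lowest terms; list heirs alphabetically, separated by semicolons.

Catalina 1/6; Fernando 1/4; Graciela 1/6; Pilar 1/6; Valentina 1/4

There is no surviving spouse, so the entire estate passes to Diego's descendants per capita at each generation.
No one at generation 1 (Beatriz, Nieves) is living; moving to the next generation.
At generation 2 (Valentina, Hugo, Yago, Fernando) there are 4 shares of (1)/4 = 1/4 each.
Living: Valentina and Fernando — each takes 1/4.
Deceased: Hugo and Yago. Their combined 1/2 is pooled and carried to generation 3.
At generation 3 (Graciela, Catalina, Pilar) there are 3 shares of (1/2)/3 = 1/6 each.
Living: Graciela, Catalina, and Pilar — each takes 1/6.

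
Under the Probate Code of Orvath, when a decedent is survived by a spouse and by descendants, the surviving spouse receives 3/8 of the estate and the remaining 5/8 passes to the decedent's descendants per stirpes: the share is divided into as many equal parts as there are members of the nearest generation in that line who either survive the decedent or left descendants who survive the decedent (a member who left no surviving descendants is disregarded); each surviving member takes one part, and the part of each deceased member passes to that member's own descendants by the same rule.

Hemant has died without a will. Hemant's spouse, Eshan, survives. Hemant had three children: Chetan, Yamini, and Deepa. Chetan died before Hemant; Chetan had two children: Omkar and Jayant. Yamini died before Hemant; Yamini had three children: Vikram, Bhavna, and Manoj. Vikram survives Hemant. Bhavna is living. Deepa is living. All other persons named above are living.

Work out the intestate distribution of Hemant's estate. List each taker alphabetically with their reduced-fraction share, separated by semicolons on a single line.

Bhavna 5/72; Deepa 5/24; Eshan 3/8; Jayant 5/48; Manoj 5/72; Omkar 5/48; Vikram 5/72

Eshan, as surviving spouse, takes 3/8.
The remaining 5/8 passes to Hemant's descendants per stirpes.
The 5/8 is divided into 3 equal shares of 5/24 among Chetan, Yamini, Deepa.
Chetan predeceased; the 5/24 allotted to Chetan's branch passes to Chetan's issue by representation.
The 5/24 is divided into 2 equal shares of 5/48 among Omkar, Jayant.
Omkar is living and takes 5/48.
Jayant is living and takes 5/48.
Yamini predeceased; the 5/24 allotted to Yamini's branch passes to Yamini's issue by representation.
The 5/24 is divided into 3 equal shares of 5/72 among Vikram, Bhavna, Manoj.
Vikram is living and takes 5/72.
Bhavna is living and takes 5/72.
Manoj is living and takes 5/72.
Deepa is living and takes 5/24.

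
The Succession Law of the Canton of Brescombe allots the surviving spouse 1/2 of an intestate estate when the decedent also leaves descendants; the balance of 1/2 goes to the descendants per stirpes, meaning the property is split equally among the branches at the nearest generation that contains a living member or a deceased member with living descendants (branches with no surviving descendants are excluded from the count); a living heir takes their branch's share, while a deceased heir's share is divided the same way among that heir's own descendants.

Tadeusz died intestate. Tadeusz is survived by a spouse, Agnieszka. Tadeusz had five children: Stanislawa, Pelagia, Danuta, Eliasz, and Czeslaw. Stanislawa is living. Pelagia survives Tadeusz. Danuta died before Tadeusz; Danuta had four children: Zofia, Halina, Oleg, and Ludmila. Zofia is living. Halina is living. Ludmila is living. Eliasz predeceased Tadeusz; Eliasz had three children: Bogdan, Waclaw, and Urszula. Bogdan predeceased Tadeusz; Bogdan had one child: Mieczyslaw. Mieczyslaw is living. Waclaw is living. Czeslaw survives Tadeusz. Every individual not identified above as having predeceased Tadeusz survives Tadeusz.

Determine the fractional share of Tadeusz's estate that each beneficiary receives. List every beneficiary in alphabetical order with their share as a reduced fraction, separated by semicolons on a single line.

Agnieszka, as surviving spouse, takes 1/2.
The remaining 1/2 passes to Tadeusz's descendants per stirpes.
The 1/2 is divided into 5 equal shares of 1/10 among Stanislawa, Pelagia, Danuta, Eliasz, Czeslaw.
Stanislawa is living and takes 1/10.
Pelagia is living and takes 1/10.
Danuta predeceased; the 1/10 allotted to Danuta's branch passes to Danuta's issue by representation.
The 1/10 is divided into 4 equal shares of 1/40 among Zofia, Halina, Oleg, Ludmila.
Zofia is living and takes 1/40.
Halina is living and takes 1/40.
Oleg is living and takes 1/40.
Ludmila is living and takes 1/40.
Eliasz predeceased; the 1/10 allotted to Eliasz's branch passes to Eliasz's issue by representation.
The 1/10 is divided into 3 equal shares of 1/30 among Bogdan, Waclaw, Urszula.
Bogdan predeceased; the 1/30 allotted to Bogdan's branch passes to Bogdan's issue by representation.
Mieczyslaw is the sole taker at this level and receives the full 1/30.
Waclaw is living and takes 1/30.
Urszula is living and takes 1/30.
Czeslaw is living and takes 1/10.

Agnieszka 1/2; Czeslaw 1/10; Halina 1/40; Ludmila 1/40; Mieczyslaw 1/30; Oleg 1/40; Pelagia 1/10; Stanislawa 1/10; Urszula 1/30; Waclaw 1/30; Zofia 1/40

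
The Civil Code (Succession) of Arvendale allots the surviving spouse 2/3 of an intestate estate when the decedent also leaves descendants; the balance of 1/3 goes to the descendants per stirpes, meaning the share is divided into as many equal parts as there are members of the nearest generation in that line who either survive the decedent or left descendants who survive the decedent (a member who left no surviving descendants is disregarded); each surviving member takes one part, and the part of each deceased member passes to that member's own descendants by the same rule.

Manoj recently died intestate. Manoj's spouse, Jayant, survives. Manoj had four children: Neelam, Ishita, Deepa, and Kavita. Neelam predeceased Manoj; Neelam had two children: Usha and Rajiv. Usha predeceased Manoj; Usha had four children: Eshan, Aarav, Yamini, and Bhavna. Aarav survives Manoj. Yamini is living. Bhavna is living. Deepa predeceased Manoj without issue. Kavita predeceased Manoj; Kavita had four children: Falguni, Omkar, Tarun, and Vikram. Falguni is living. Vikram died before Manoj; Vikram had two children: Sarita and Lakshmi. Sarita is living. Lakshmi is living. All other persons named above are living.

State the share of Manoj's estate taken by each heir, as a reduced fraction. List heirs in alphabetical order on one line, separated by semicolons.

Aarav 1/72; Bhavna 1/72; Eshan 1/72; Falguni 1/36; Ishita 1/9; Jayant 2/3; Lakshmi 1/72; Omkar 1/36; Rajiv 1/18; Sarita 1/72; Tarun 1/36; Yamini 1/72

Jayant, as surviving spouse, takes 2/3.
The remaining 1/3 passes to Manoj's descendants per stirpes.
Deepa left no surviving issue, so that branch lapses and is disregarded.
The 1/3 is divided into 3 equal shares of 1/9 among Neelam, Ishita, Kavita.
Neelam predeceased; the 1/9 allotted to Neelam's branch passes to Neelam's issue by representation.
The 1/9 is divided into 2 equal shares of 1/18 among Usha, Rajiv.
Usha predeceased; the 1/18 allotted to Usha's branch passes to Usha's issue by representation.
The 1/18 is divided into 4 equal shares of 1/72 among Eshan, Aarav, Yamini, Bhavna.
Eshan is living and takes 1/72.
Aarav is living and takes 1/72.
Yamini is living and takes 1/72.
Bhavna is living and takes 1/72.
Rajiv is living and takes 1/18.
Ishita is living and takes 1/9.
Kavita predeceased; the 1/9 allotted to Kavita's branch passes to Kavita's issue by representation.
The 1/9 is divided into 4 equal shares of 1/36 among Falguni, Omkar, Tarun, Vikram.
Falguni is living and takes 1/36.
Omkar is living and takes 1/36.
Tarun is living and takes 1/36.
Vikram predeceased; the 1/36 allotted to Vikram's branch passes to Vikram's issue by representation.
The 1/36 is divided into 2 equal shares of 1/72 among Sarita, Lakshmi.
Sarita is living and takes 1/72.
Lakshmi is living and takes 1/72.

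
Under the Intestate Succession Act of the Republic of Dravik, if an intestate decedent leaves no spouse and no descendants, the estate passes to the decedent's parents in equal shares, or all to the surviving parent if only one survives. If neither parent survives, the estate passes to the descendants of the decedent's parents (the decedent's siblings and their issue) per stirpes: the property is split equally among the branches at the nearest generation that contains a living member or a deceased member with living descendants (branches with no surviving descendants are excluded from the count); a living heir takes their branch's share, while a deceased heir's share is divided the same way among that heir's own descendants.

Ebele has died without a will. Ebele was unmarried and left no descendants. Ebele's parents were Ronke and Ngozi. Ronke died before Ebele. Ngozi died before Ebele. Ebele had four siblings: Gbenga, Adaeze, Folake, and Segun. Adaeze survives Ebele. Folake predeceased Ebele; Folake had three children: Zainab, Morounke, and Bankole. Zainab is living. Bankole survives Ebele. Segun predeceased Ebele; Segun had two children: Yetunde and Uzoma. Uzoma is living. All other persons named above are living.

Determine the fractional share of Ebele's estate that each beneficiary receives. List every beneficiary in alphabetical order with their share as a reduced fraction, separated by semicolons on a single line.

Adaeze 1/4; Bankole 1/12; Gbenga 1/4; Morounke 1/12; Uzoma 1/8; Yetunde 1/8; Zainab 1/12

Neither parent survives and there are no descendants, so the estate passes to Ebele's siblings and their issue per stirpes.
The estate is divided into 4 equal shares of 1/4 among Gbenga, Adaeze, Folake, Segun.
Gbenga is living and takes 1/4.
Adaeze is living and takes 1/4.
Folake predeceased; the 1/4 allotted to Folake's branch passes to Folake's issue by representation.
The 1/4 is divided into 3 equal shares of 1/12 among Zainab, Morounke, Bankole.
Zainab is living and takes 1/12.
Morounke is living and takes 1/12.
Bankole is living and takes 1/12.
Segun predeceased; the 1/4 allotted to Segun's branch passes to Segun's issue by representation.
The 1/4 is divided into 2 equal shares of 1/8 among Yetunde, Uzoma.
Yetunde is living and takes 1/8.
Uzoma is living and takes 1/8.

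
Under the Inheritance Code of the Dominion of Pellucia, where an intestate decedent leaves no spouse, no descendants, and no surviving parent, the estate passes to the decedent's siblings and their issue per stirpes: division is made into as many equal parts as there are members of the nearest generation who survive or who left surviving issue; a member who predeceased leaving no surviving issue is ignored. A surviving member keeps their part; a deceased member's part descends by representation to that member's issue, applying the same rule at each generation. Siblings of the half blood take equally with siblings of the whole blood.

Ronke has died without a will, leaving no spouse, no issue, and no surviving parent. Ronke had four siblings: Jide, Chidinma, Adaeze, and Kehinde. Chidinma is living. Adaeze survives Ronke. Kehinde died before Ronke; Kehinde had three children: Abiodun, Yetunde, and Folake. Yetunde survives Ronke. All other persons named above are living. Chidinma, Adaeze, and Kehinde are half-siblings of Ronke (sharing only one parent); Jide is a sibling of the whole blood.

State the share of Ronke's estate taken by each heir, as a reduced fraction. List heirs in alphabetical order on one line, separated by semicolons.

Abiodun 1/12; Adaeze 1/4; Chidinma 1/4; Folake 1/12; Jide 1/4; Yetunde 1/12

No spouse, descendants, or parent survives, so the estate passes to Ronke's siblings per stirpes.
Half-blood and whole-blood siblings take equally under the stated rule.
The estate is divided into 4 equal shares of 1/4 among Jide, Chidinma, Adaeze, Kehinde.
Jide is living and takes 1/4.
Chidinma is living and takes 1/4.
Adaeze is living and takes 1/4.
Kehinde predeceased; the 1/4 allotted to Kehinde's branch passes to Kehinde's issue by representation.
The 1/4 is divided into 3 equal shares of 1/12 among Abiodun, Yetunde, Folake.
Abiodun is living and takes 1/12.
Yetunde is living and takes 1/12.
Folake is living and takes 1/12.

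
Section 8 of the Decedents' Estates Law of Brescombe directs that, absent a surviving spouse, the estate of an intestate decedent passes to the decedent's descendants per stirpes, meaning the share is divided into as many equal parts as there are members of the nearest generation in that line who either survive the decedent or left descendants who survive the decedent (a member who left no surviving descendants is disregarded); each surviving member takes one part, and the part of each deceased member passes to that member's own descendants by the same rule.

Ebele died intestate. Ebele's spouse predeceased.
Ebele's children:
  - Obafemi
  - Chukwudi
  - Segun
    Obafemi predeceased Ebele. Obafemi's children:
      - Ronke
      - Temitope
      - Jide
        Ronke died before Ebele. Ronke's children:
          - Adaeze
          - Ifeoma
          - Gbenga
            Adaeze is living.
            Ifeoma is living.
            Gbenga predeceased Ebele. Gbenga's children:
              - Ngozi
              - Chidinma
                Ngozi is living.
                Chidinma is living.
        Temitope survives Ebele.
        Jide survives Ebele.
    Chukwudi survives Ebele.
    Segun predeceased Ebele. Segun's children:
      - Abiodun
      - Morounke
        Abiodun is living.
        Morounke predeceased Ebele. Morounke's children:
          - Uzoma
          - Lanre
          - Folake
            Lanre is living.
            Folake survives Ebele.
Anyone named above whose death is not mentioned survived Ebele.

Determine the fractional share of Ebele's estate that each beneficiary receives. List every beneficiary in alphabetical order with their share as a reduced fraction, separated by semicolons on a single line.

There is no surviving spouse, so the entire estate passes to Ebele's descendants per stirpes.
The estate is divided into 3 equal shares of 1/3 among Obafemi, Chukwudi, Segun.
Obafemi predeceased; the 1/3 allotted to Obafemi's branch passes to Obafemi's issue by representation.
The 1/3 is divided into 3 equal shares of 1/9 among Ronke, Temitope, Jide.
Ronke predeceased; the 1/9 allotted to Ronke's branch passes to Ronke's issue by representation.
The 1/9 is divided into 3 equal shares of 1/27 among Adaeze, Ifeoma, Gbenga.
Adaeze is living and takes 1/27.
Ifeoma is living and takes 1/27.
Gbenga predeceased; the 1/27 allotted to Gbenga's branch passes to Gbenga's issue by representation.
The 1/27 is divided into 2 equal shares of 1/54 among Ngozi, Chidinma.
Ngozi is living and takes 1/54.
Chidinma is living and takes 1/54.
Temitope is living and takes 1/9.
Jide is living and takes 1/9.
Chukwudi is living and takes 1/3.
Segun predeceased; the 1/3 allotted to Segun's branch passes to Segun's issue by representation.
The 1/3 is divided into 2 equal shares of 1/6 among Abiodun, Morounke.
Abiodun is living and takes 1/6.
Morounke predeceased; the 1/6 allotted to Morounke's branch passes to Morounke's issue by representation.
The 1/6 is divided into 3 equal shares of 1/18 among Uzoma, Lanre, Folake.
Uzoma is living and takes 1/18.
Lanre is living and takes 1/18.
Folake is living and takes 1/18.

Abiodun 1/6; Adaeze 1/27; Chidinma 1/54; Chukwudi 1/3; Folake 1/18; Ifeoma 1/27; Jide 1/9; Lanre 1/18; Ngozi 1/54; Temitope 1/9; Uzoma 1/18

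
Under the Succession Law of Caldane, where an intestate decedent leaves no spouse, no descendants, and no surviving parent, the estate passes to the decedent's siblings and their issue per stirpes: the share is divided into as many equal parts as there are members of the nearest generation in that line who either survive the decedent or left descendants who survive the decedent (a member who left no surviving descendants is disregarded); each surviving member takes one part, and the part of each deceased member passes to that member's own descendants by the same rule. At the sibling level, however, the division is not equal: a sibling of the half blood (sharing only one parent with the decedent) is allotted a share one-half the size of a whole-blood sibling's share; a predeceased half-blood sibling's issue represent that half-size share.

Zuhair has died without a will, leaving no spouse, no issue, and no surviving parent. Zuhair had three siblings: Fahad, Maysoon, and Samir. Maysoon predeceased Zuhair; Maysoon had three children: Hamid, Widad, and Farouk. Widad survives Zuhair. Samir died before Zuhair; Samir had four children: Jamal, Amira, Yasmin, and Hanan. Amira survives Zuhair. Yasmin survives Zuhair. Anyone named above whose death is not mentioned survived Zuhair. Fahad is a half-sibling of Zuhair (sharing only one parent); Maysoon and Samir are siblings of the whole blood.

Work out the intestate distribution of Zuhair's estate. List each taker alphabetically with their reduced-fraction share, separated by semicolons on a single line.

No spouse, descendants, or parent survives, so the estate passes to Zuhair's siblings per stirpes.
Half-blood siblings count for one-half the weight of whole-blood siblings at the initial division.
Dividing 1 in proportion to weights (total weight 5/2): Fahad (weight 1/2) → 1/5; Maysoon (weight 1) → 2/5; Samir (weight 1) → 2/5.
Fahad is living and takes 1/5.
Maysoon predeceased; the 2/5 allotted to Maysoon's branch passes to Maysoon's issue by representation.
The 2/5 is divided into 3 equal shares of 2/15 among Hamid, Widad, Farouk.
Hamid is living and takes 2/15.
Widad is living and takes 2/15.
Farouk is living and takes 2/15.
Samir predeceased; the 2/5 allotted to Samir's branch passes to Samir's issue by representation.
The 2/5 is divided into 4 equal shares of 1/10 among Jamal, Amira, Yasmin, Hanan.
Jamal is living and takes 1/10.
Amira is living and takes 1/10.
Yasmin is living and takes 1/10.
Hanan is living and takes 1/10.

Amira 1/10; Fahad 1/5; Farouk 2/15; Hamid 2/15; Hanan 1/10; Jamal 1/10; Widad 2/15; Yasmin 1/10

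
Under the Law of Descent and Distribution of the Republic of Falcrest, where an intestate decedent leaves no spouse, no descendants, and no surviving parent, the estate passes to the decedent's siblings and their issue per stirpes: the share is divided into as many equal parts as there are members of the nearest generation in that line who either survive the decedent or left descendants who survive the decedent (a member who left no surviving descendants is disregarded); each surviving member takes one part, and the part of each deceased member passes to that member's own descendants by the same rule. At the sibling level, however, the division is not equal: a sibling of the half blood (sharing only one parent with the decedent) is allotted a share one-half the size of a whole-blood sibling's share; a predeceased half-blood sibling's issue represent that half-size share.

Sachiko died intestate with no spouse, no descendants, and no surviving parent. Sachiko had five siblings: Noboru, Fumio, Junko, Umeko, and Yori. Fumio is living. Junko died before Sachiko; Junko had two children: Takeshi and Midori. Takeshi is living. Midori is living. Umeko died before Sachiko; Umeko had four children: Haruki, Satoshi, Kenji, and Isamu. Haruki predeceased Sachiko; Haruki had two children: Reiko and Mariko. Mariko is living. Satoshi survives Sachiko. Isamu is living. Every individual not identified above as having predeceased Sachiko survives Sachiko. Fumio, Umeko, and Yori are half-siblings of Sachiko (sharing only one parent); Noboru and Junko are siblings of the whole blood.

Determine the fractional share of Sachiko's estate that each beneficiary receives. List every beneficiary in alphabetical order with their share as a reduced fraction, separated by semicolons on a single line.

No spouse, descendants, or parent survives, so the estate passes to Sachiko's siblings per stirpes.
Half-blood siblings count for one-half the weight of whole-blood siblings at the initial division.
Dividing 1 in proportion to weights (total weight 7/2): Noboru (weight 1) → 2/7; Fumio (weight 1/2) → 1/7; Junko (weight 1) → 2/7; Umeko (weight 1/2) → 1/7; Yori (weight 1/2) → 1/7.
Noboru is living and takes 2/7.
Fumio is living and takes 1/7.
Junko predeceased; the 2/7 allotted to Junko's branch passes to Junko's issue by representation.
The 2/7 is divided into 2 equal shares of 1/7 among Takeshi, Midori.
Takeshi is living and takes 1/7.
Midori is living and takes 1/7.
Umeko predeceased; the 1/7 allotted to Umeko's branch passes to Umeko's issue by representation.
The 1/7 is divided into 4 equal shares of 1/28 among Haruki, Satoshi, Kenji, Isamu.
Haruki predeceased; the 1/28 allotted to Haruki's branch passes to Haruki's issue by representation.
The 1/28 is divided into 2 equal shares of 1/56 among Reiko, Mariko.
Reiko is living and takes 1/56.
Mariko is living and takes 1/56.
Satoshi is living and takes 1/28.
Kenji is living and takes 1/28.
Isamu is living and takes 1/28.
Yori is living and takes 1/7.

Fumio 1/7; Isamu 1/28; Kenji 1/28; Mariko 1/56; Midori 1/7; Noboru 2/7; Reiko 1/56; Satoshi 1/28; Takeshi 1/7; Yori 1/7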